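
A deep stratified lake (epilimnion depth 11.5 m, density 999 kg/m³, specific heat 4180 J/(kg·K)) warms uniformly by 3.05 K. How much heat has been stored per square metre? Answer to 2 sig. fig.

1.5×10^8

Areal heat capacity C = ρ c_p D = 999 × 4180 × 11.5 = 4.80×10^7 J/(m²·K).
ΔQ = C ΔT = 4.80×10^7 × 3.05 = 1.46×10^8 J/m².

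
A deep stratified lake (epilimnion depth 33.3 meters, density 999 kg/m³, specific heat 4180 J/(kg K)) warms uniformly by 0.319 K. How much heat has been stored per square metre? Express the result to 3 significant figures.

Areal heat capacity C = ρ c_p D = 999 × 4180 × 33.3 = 1.39×10^8 J m⁻² K⁻¹.
ΔQ = C ΔT = 1.39×10^8 × 0.319 = 4.44×10^7 J/m².

4.44×10^7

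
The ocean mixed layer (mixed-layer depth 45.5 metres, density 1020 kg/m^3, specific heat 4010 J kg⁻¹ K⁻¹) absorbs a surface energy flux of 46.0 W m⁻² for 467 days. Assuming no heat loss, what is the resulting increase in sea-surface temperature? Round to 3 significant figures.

Areal heat capacity C = ρ c_p D = 1020 × 4010 × 45.5 = 1.86×10^8 J/(m^2 K).
Net heat input Q = F Δt = 46.0 × (467 days × 86400 s/day) = 1.86×10^9 J/m².
ΔT = Q / C = 1.86×10^9 / 1.86×10^8 = 9.97 K.

9.97 K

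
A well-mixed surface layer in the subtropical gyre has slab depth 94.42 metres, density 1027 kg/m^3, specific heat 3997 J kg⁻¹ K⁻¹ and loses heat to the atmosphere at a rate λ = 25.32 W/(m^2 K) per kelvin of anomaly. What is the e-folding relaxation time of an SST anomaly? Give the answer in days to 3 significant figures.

177 days

Areal heat capacity C = ρ c_p D = 1027 × 3997 × 94.42 = 3.88×10^8 J m⁻² K⁻¹.
Relaxation time τ = C / λ = 3.88×10^8 / 25.32 = 1.53×10^7 s.
In days: 1.53×10^7 s / (86400 s/day) = 177 days.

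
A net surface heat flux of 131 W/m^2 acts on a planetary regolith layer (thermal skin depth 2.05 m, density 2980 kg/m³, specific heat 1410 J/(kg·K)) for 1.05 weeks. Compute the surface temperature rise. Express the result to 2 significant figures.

Areal heat capacity C = ρ c_p D = 2980 × 1410 × 2.05 = 8.61×10^6 J m⁻² K⁻¹.
Net heat input Q = F Δt = 131 × (1.05 weeks × 6.048×10^5 s/week) = 8.32×10^7 J/m².
ΔT = Q / C = 8.32×10^7 / 8.61×10^6 = 9.66 K.

9.7 K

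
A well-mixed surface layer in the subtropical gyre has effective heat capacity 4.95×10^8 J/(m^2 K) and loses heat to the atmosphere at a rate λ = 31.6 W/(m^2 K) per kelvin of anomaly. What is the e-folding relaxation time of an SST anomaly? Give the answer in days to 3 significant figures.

181 days

Areal heat capacity C = 4.95×10^8 J/(m^2 K) (given).
Relaxation time τ = C / λ = 4.95×10^8 / 31.6 = 1.57×10^7 s.
In days: 1.57×10^7 s / (86400 s/day) = 181 days.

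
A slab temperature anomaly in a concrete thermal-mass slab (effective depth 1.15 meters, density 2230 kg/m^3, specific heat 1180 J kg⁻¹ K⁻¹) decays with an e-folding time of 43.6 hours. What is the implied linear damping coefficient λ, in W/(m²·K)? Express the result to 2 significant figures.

Areal heat capacity C = ρ c_p D = 2230 × 1180 × 1.15 = 3.03×10^6 J/(m^2 K).
τ = 43.6 hours = 1.57×10^5 s.
λ = C / τ = 3.03×10^6 / 1.57×10^5 = 19.3 W/(m²·K).

19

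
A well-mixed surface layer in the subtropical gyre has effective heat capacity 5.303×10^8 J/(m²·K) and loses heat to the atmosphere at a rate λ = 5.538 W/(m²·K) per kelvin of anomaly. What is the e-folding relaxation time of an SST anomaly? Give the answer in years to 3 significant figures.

3.03 years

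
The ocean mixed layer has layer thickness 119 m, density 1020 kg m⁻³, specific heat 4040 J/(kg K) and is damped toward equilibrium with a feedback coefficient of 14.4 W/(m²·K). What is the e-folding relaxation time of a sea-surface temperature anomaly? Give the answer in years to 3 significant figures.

Areal heat capacity C = ρ c_p D = 1020 × 4040 × 119 = 4.90×10^8 J/(m²·K).
Relaxation time τ = C / λ = 4.90×10^8 / 14.4 = 3.41×10^7 s.
In years: 3.41×10^7 s / (3.156×10^7 s/year) = 1.08 years.

1.08 years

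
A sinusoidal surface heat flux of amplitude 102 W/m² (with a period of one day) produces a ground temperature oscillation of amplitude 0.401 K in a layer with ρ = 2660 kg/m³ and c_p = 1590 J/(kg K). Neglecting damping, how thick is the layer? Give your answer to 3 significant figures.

0.827 m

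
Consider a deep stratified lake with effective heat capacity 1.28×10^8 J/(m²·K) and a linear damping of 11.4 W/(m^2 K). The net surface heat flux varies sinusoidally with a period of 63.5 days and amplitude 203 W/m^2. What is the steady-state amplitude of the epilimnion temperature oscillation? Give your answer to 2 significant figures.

Areal heat capacity C = 1.28×10^8 J/(m²·K) (given).
Angular frequency ω = 2π / T = 2π / 5.49×10^6 s = 1.15×10^-6 s⁻¹.
√((Cω)² + λ²) = √((147)² + 11.4²) = 147 W/(m²·K).
Amplitude A = F₀ / √((Cω)²+λ²) = 203 / 147 = 1.38 K.

1.4 K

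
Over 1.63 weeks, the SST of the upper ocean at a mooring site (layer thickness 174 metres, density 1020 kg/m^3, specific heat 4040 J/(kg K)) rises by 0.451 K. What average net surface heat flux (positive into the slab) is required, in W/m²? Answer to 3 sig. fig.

328

Areal heat capacity C = ρ c_p D = 1020 × 4040 × 174 = 7.17×10^8 J/(m²·K).
Required heat per unit area: Q = C ΔT = 7.17×10^8 × 0.451 = 3.23×10^8 J/m².
Flux F = Q / Δt = 3.23×10^8 / 9.86×10^5 s = 328 W/m².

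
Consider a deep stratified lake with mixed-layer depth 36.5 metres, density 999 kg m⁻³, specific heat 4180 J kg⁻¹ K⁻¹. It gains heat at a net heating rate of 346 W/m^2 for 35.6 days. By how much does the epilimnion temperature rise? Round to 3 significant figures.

6.98 K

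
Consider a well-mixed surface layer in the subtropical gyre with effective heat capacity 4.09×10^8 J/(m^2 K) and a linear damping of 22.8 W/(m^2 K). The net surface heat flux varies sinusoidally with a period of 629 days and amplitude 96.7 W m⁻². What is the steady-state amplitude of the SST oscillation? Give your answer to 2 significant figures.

1.8 K

Areal heat capacity C = 4.09×10^8 J/(m^2 K) (given).
Angular frequency ω = 2π / T = 2π / 5.43×10^7 s = 1.16×10^-7 s⁻¹.
√((Cω)² + λ²) = √((47.3)² + 22.8²) = 52.5 W/(m²·K).
Amplitude A = F₀ / √((Cω)²+λ²) = 96.7 / 52.5 = 1.84 K.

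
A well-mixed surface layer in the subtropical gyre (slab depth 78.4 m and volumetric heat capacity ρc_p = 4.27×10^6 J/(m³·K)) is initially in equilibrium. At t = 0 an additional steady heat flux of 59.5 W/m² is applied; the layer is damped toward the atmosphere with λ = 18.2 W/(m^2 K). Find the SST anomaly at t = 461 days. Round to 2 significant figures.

Areal heat capacity C = ρc_p × D = 4.27×10^6 × 78.4 = 3.35×10^8 J/(m²·K).
τ = C / λ = 3.35×10^8 / 18.2 = 1.84×10^7 s.
Equilibrium anomaly ΔT_eq = F / λ = 59.5 / 18.2 = 3.27 K.
t = 461 days = 3.98×10^7 s, so t/τ = 2.17.
ΔT(t) = ΔT_eq (1 − e^(−t/τ)) = 3.27 × (1 − e^−2.17) = 2.89 K.

2.9 K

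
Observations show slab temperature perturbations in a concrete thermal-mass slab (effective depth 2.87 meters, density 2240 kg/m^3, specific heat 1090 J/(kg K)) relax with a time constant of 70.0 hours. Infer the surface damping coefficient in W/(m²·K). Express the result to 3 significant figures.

Areal heat capacity C = ρ c_p D = 2240 × 1090 × 2.87 = 7.01×10^6 J/(m^2 K).
τ = 70.0 hours = 2.52×10^5 s.
λ = C / τ = 7.01×10^6 / 2.52×10^5 = 27.8 W/(m²·K).

27.8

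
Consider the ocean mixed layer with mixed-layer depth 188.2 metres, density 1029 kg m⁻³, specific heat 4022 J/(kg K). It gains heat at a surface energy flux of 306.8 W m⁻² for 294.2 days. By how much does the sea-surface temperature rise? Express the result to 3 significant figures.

Areal heat capacity C = ρ c_p D = 1029 × 4022 × 188.2 = 7.79×10^8 J/(m²·K).
Net heat input Q = F Δt = 306.8 × (294.2 days × 86400 s/day) = 7.80×10^9 J/m².
ΔT = Q / C = 7.80×10^9 / 7.79×10^8 = 10.0 K.

10.0 K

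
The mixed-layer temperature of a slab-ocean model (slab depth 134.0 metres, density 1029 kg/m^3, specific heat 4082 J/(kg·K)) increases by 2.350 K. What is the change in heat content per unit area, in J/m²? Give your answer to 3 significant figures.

Areal heat capacity C = ρ c_p D = 1029 × 4082 × 134.0 = 5.63×10^8 J/(m²·K).
ΔQ = C ΔT = 5.63×10^8 × 2.350 = 1.32×10^9 J/m².

1.32×10^9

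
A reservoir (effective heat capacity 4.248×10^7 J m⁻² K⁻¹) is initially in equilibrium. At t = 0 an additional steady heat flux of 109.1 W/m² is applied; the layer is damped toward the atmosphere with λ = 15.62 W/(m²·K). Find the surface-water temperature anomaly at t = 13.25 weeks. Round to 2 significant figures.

Areal heat capacity C = 4.248×10^7 J m⁻² K⁻¹ (given).
τ = C / λ = 4.25×10^7 / 15.62 = 2.72×10^6 s.
Equilibrium anomaly ΔT_eq = F / λ = 109.1 / 15.62 = 6.98 K.
t = 13.25 weeks = 8.01×10^6 s, so t/τ = 2.95.
ΔT(t) = ΔT_eq (1 − e^(−t/τ)) = 6.98 × (1 − e^−2.95) = 6.62 K.

6.6 K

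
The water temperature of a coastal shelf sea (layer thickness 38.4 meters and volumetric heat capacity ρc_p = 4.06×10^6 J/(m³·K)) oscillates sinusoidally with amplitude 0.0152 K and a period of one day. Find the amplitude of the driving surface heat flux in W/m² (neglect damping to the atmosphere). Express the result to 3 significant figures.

172

Areal heat capacity C = ρc_p × D = 4.06×10^6 × 38.4 = 1.56×10^8 J/(m^2 K).
ω = 2π / 86400 s = 7.27×10^-5 s⁻¹.
Cω = 1.56×10^8 × 7.27×10^-5 = 11300 W/(m²·K).
F₀ = A × Cω = 0.0152 × 11300 = 172 W/m².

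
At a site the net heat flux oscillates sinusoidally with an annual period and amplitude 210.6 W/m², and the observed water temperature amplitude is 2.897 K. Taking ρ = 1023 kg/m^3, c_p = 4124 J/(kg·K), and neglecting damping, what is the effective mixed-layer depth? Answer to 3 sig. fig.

ω = 2π / 3.15×10^7 s = 1.99×10^-7 s⁻¹.
Required C = F₀ / (A ω) = 210.6 / (2.897 × 1.99×10^-7) = 3.65×10^8 J/(m²·K).
D = C / (ρ c_p) = 3.65×10^8 / (1023 × 4124) = 86.5 m.

86.5 m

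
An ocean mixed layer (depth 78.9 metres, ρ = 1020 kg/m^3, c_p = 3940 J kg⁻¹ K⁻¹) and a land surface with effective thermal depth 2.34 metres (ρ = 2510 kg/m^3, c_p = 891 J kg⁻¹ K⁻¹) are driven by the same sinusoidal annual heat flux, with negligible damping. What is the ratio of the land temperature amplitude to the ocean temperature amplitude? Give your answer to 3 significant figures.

60.6

C_ocean = 1020 × 3940 × 78.9 = 3.17×10^8 J/(m²·K).
C_land = 2510 × 891 × 2.34 = 5.23×10^6 J/(m²·K).
Undamped amplitude ∝ 1/C, so A_land/A_ocean = C_ocean/C_land = 60.6.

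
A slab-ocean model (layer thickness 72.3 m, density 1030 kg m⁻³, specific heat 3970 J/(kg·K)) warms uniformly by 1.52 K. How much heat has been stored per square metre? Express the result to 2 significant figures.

4.5×10^8

Areal heat capacity C = ρ c_p D = 1030 × 3970 × 72.3 = 2.96×10^8 J m⁻² K⁻¹.
ΔQ = C ΔT = 2.96×10^8 × 1.52 = 4.49×10^8 J/m².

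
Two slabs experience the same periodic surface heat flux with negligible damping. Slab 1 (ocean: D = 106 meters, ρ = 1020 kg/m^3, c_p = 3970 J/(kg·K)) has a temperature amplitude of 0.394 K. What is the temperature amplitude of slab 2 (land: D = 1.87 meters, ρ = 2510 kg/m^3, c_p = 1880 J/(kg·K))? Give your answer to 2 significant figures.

19 K

C_ocean = 4.29×10^8 J/(m²·K); C_land = 8.82×10^6 J/(m²·K).
A ∝ 1/C ⇒ A_land = A_ocean × C_ocean/C_land = 0.394 × 48.6 = 19.2 K.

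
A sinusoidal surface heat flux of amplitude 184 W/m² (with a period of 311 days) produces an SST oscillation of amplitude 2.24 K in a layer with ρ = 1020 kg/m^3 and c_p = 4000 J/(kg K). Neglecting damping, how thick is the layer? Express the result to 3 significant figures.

ω = 2π / 2.69×10^7 s = 2.34×10^-7 s⁻¹.
Required C = F₀ / (A ω) = 184 / (2.24 × 2.34×10^-7) = 3.51×10^8 J/(m²·K).
D = C / (ρ c_p) = 3.51×10^8 / (1020 × 4000) = 86.1 m.

86.1 m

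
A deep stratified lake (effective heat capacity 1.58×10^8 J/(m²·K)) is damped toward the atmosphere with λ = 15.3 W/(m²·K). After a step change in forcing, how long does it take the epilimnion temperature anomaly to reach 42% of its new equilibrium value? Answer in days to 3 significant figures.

65.1 days

Areal heat capacity C = 1.58×10^8 J/(m²·K) (given).
τ = C / λ = 1.58×10^8 / 15.3 = 1.03×10^7 s.
Fraction reached: 1 − e^(−t/τ) = 0.42 ⇒ t = −τ ln(1 − 0.42) = τ × 0.545.
t = 5.63×10^6 s = 65.1 days.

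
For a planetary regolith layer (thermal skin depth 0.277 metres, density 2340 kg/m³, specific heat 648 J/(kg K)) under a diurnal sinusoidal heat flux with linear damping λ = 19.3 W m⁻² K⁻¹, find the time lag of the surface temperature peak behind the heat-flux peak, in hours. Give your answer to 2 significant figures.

Areal heat capacity C = ρ c_p D = 2340 × 648 × 0.277 = 4.20×10^5 J/(m²·K).
ω = 2π / 86400 s = 7.27×10^-5 s⁻¹.
Phase lag φ = arctan(Cω/λ) = arctan(30.5/19.3) = 1.01 rad.
Time lag = φ / ω = 1.01 / 7.27×10^-5 = 13900 s = 3.85 hours.

3.8 hours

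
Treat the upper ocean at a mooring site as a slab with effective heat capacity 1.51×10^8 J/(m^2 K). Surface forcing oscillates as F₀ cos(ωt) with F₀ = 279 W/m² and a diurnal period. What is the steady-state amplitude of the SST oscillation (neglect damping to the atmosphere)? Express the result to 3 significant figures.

0.0254 K

Areal heat capacity C = 1.51×10^8 J/(m^2 K) (given).
Angular frequency ω = 2π / T = 2π / 86400 s = 7.27×10^-5 s⁻¹.
Cω = 1.51×10^8 × 7.27×10^-5 = 11000 W/(m²·K).
Amplitude A = F₀ / (Cω) = 279 / 11000 = 0.0254 K.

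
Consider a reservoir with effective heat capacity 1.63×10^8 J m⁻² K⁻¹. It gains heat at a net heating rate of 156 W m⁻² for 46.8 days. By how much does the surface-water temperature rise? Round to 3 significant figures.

3.87 K

Areal heat capacity C = 1.63×10^8 J m⁻² K⁻¹ (given).
Net heat input Q = F Δt = 156 × (46.8 days × 86400 s/day) = 6.31×10^8 J/m².
ΔT = Q / C = 6.31×10^8 / 1.63×10^8 = 3.87 K.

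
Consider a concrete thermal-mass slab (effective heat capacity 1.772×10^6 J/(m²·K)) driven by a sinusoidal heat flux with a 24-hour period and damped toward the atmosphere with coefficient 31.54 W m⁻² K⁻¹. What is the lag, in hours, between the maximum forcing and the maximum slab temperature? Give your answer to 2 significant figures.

Areal heat capacity C = 1.772×10^6 J/(m²·K) (given).
ω = 2π / 86400 s = 7.27×10^-5 s⁻¹.
Phase lag φ = arctan(Cω/λ) = arctan(129/31.54) = 1.33 rad.
Time lag = φ / ω = 1.33 / 7.27×10^-5 = 18300 s = 5.08 hours.

5.1 hours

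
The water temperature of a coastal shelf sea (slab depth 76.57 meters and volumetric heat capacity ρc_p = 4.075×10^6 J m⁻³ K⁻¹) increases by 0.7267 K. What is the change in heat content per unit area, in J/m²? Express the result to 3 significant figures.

Areal heat capacity C = ρc_p × D = 4.075×10^6 × 76.57 = 3.12×10^8 J/(m^2 K).
ΔQ = C ΔT = 3.12×10^8 × 0.7267 = 2.27×10^8 J/m².

2.27×10^8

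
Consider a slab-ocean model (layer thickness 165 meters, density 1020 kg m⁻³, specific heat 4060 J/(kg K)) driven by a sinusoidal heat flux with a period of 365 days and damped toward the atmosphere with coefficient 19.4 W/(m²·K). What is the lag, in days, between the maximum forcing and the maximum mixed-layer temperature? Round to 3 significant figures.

Areal heat capacity C = ρ c_p D = 1020 × 4060 × 165 = 6.83×10^8 J/(m²·K).
ω = 2π / 3.15×10^7 s = 1.99×10^-7 s⁻¹.
Phase lag φ = arctan(Cω/λ) = arctan(136/19.4) = 1.43 rad.
Time lag = φ / ω = 1.43 / 1.99×10^-7 = 7.17×10^6 s = 83.0 days.

83.0 days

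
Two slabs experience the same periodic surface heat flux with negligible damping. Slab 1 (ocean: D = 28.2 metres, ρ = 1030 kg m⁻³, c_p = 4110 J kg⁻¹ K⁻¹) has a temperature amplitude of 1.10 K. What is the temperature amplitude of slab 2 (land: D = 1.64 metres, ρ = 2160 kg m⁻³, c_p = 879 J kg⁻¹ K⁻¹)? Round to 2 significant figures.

C_ocean = 1.19×10^8 J/(m²·K); C_land = 3.11×10^6 J/(m²·K).
A ∝ 1/C ⇒ A_land = A_ocean × C_ocean/C_land = 1.10 × 38.3 = 42.2 K.

42 K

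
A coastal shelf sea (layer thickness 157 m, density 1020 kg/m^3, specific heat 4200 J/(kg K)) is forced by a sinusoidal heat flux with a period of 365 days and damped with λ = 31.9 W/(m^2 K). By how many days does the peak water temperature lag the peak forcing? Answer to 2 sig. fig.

Areal heat capacity C = ρ c_p D = 1020 × 4200 × 157 = 6.73×10^8 J/(m^2 K).
ω = 2π / 3.15×10^7 s = 1.99×10^-7 s⁻¹.
Phase lag φ = arctan(Cω/λ) = arctan(134/31.9) = 1.34 rad.
Time lag = φ / ω = 1.34 / 1.99×10^-7 = 6.71×10^6 s = 77.7 days.

78 days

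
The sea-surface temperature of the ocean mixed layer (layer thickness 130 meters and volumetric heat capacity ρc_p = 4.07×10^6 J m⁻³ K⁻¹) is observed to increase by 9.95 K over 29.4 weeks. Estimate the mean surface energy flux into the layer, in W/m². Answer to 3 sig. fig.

Areal heat capacity C = ρc_p × D = 4.07×10^6 × 130 = 5.29×10^8 J/(m^2 K).
Required heat per unit area: Q = C ΔT = 5.29×10^8 × 9.95 = 5.26×10^9 J/m².
Flux F = Q / Δt = 5.26×10^9 / 1.78×10^7 s = 296 W/m².

296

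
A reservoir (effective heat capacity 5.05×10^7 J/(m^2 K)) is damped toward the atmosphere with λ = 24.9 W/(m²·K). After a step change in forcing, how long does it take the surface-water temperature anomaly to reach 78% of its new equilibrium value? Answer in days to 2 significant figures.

Areal heat capacity C = 5.05×10^7 J/(m^2 K) (given).
τ = C / λ = 5.05×10^7 / 24.9 = 2.03×10^6 s.
Fraction reached: 1 − e^(−t/τ) = 0.78 ⇒ t = −τ ln(1 − 0.78) = τ × 1.51.
t = 3.07×10^6 s = 35.5 days.

36 days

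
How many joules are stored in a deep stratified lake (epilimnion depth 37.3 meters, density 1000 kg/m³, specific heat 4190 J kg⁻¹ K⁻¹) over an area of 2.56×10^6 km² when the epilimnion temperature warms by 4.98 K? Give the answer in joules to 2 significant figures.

2.0×10^21 J

Areal heat capacity C = ρ c_p D = 1000 × 4190 × 37.3 = 1.56×10^8 J/(m^2 K).
Heat per unit area: q = C ΔT = 1.56×10^8 × 4.98 = 7.78×10^8 J/m².
Total heat: Q = q × A = 7.78×10^8 × (2.56×10^6 × 10⁶ m²) = 1.99×10^21 J.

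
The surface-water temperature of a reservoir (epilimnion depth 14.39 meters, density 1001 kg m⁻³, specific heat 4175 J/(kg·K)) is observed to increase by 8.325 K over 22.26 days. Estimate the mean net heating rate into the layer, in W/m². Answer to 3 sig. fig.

260

Areal heat capacity C = ρ c_p D = 1001 × 4175 × 14.39 = 6.01×10^7 J m⁻² K⁻¹.
Required heat per unit area: Q = C ΔT = 6.01×10^7 × 8.325 = 5.01×10^8 J/m².
Flux F = Q / Δt = 5.01×10^8 / 1.92×10^6 s = 260 W/m².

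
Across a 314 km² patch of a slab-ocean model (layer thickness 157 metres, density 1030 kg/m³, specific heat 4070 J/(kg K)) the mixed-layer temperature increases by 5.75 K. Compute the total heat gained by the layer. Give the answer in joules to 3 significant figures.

1.19×10^18 J

Areal heat capacity C = ρ c_p D = 1030 × 4070 × 157 = 6.58×10^8 J/(m^2 K).
Heat per unit area: q = C ΔT = 6.58×10^8 × 5.75 = 3.78×10^9 J/m².
Total heat: Q = q × A = 3.78×10^9 × (314 × 10⁶ m²) = 1.19×10^18 J.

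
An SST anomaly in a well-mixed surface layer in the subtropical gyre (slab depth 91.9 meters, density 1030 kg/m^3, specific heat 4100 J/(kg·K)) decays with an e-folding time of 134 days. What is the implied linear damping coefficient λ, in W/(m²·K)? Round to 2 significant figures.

34

Areal heat capacity C = ρ c_p D = 1030 × 4100 × 91.9 = 3.88×10^8 J/(m^2 K).
τ = 134 days = 1.16×10^7 s.
λ = C / τ = 3.88×10^8 / 1.16×10^7 = 33.5 W/(m²·K).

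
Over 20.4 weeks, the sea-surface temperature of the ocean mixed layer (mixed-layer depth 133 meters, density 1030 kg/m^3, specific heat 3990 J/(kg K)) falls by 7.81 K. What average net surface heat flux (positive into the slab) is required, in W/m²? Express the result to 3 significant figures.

-346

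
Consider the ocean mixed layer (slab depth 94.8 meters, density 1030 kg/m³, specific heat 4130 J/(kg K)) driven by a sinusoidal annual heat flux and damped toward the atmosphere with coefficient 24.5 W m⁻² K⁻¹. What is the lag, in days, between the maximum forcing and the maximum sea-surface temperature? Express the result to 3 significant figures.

74.1 days

Areal heat capacity C = ρ c_p D = 1030 × 4130 × 94.8 = 4.03×10^8 J m⁻² K⁻¹.
ω = 2π / 3.15×10^7 s = 1.99×10^-7 s⁻¹.
Phase lag φ = arctan(Cω/λ) = arctan(80.3/24.5) = 1.27 rad.
Time lag = φ / ω = 1.27 / 1.99×10^-7 = 6.40×10^6 s = 74.1 days.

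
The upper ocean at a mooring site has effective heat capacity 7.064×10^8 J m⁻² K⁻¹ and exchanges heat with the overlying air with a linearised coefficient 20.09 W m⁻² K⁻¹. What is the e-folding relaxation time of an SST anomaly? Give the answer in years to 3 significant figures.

1.11 years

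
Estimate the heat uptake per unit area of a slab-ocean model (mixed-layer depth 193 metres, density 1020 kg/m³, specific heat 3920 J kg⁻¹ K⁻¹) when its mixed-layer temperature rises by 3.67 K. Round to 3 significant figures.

2.83×10^9

Areal heat capacity C = ρ c_p D = 1020 × 3920 × 193 = 7.72×10^8 J m⁻² K⁻¹.
ΔQ = C ΔT = 7.72×10^8 × 3.67 = 2.83×10^9 J/m².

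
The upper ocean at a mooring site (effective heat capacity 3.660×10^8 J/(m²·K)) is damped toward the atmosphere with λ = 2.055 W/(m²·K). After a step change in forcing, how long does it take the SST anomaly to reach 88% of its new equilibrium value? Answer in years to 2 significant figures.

Areal heat capacity C = 3.660×10^8 J/(m²·K) (given).
τ = C / λ = 3.66×10^8 / 2.055 = 1.78×10^8 s.
Fraction reached: 1 − e^(−t/τ) = 0.88 ⇒ t = −τ ln(1 − 0.88) = τ × 2.12.
t = 3.78×10^8 s = 12.0 years.

12 years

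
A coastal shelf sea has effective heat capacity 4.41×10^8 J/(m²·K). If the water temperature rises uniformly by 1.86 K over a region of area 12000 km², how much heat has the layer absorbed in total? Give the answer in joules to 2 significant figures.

9.8×10^18 J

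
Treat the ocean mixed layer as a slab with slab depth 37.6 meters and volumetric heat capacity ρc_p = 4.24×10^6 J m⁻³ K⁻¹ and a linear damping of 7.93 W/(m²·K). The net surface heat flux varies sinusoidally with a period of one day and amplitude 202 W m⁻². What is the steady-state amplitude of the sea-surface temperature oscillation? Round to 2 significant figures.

0.017 K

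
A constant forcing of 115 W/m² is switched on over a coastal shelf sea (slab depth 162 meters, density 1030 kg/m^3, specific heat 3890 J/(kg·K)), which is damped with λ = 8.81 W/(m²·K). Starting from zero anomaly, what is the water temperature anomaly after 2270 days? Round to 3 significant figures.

12.1 K

Areal heat capacity C = ρ c_p D = 1030 × 3890 × 162 = 6.49×10^8 J/(m^2 K).
τ = C / λ = 6.49×10^8 / 8.81 = 7.37×10^7 s.
Equilibrium anomaly ΔT_eq = F / λ = 115 / 8.81 = 13.1 K.
t = 2270 days = 1.96×10^8 s, so t/τ = 2.66.
ΔT(t) = ΔT_eq (1 − e^(−t/τ)) = 13.1 × (1 − e^−2.66) = 12.1 K.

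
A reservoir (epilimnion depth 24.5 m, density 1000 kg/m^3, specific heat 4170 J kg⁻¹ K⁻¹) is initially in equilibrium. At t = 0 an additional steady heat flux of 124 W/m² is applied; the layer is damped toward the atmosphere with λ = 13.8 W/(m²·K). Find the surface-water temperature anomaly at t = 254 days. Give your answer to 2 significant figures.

8.5 K

Areal heat capacity C = ρ c_p D = 1000 × 4170 × 24.5 = 1.02×10^8 J/(m²·K).
τ = C / λ = 1.02×10^8 / 13.8 = 7.40×10^6 s.
Equilibrium anomaly ΔT_eq = F / λ = 124 / 13.8 = 8.99 K.
t = 254 days = 2.19×10^7 s, so t/τ = 2.96.
ΔT(t) = ΔT_eq (1 − e^(−t/τ)) = 8.99 × (1 − e^−2.96) = 8.52 K.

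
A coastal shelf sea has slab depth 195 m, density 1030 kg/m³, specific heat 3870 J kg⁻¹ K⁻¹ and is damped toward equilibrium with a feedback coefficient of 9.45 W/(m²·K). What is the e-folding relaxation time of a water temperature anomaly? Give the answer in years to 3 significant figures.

Areal heat capacity C = ρ c_p D = 1030 × 3870 × 195 = 7.77×10^8 J m⁻² K⁻¹.
Relaxation time τ = C / λ = 7.77×10^8 / 9.45 = 8.23×10^7 s.
In years: 8.23×10^7 s / (3.156×10^7 s/year) = 2.61 years.

2.61 years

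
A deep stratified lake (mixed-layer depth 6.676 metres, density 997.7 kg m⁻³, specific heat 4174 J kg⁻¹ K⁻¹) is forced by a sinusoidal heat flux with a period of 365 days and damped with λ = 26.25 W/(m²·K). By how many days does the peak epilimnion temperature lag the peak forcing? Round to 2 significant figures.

12 days

Areal heat capacity C = ρ c_p D = 997.7 × 4174 × 6.676 = 2.78×10^7 J m⁻² K⁻¹.
ω = 2π / 3.15×10^7 s = 1.99×10^-7 s⁻¹.
Phase lag φ = arctan(Cω/λ) = arctan(5.54/26.25) = 0.208 rad.
Time lag = φ / ω = 0.208 / 1.99×10^-7 = 1.04×10^6 s = 12.1 days.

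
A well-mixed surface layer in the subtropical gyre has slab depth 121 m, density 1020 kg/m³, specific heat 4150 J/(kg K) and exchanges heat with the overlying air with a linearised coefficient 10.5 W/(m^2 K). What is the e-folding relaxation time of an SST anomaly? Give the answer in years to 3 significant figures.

1.55 years

Areal heat capacity C = ρ c_p D = 1020 × 4150 × 121 = 5.12×10^8 J/(m^2 K).
Relaxation time τ = C / λ = 5.12×10^8 / 10.5 = 4.88×10^7 s.
In years: 4.88×10^7 s / (3.156×10^7 s/year) = 1.55 years.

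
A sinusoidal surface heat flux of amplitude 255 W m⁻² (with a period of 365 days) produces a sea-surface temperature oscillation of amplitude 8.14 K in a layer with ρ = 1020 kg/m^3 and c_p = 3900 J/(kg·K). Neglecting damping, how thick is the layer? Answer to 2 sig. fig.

40 m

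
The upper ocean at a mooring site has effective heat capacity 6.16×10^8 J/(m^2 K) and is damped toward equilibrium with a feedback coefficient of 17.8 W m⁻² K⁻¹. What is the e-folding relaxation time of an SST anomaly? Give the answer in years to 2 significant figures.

1.1 years

Areal heat capacity C = 6.16×10^8 J/(m^2 K) (given).
Relaxation time τ = C / λ = 6.16×10^8 / 17.8 = 3.46×10^7 s.
In years: 3.46×10^7 s / (3.156×10^7 s/year) = 1.10 years.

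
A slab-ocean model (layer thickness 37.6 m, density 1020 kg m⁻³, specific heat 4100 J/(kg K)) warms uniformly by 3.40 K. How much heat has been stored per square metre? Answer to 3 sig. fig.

5.35×10^8

Areal heat capacity C = ρ c_p D = 1020 × 4100 × 37.6 = 1.57×10^8 J m⁻² K⁻¹.
ΔQ = C ΔT = 1.57×10^8 × 3.40 = 5.35×10^8 J/m².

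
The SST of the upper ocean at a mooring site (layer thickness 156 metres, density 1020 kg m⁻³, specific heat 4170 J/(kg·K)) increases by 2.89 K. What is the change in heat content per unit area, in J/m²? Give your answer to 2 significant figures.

1.9×10^9

Areal heat capacity C = ρ c_p D = 1020 × 4170 × 156 = 6.64×10^8 J m⁻² K⁻¹.
ΔQ = C ΔT = 6.64×10^8 × 2.89 = 1.92×10^9 J/m².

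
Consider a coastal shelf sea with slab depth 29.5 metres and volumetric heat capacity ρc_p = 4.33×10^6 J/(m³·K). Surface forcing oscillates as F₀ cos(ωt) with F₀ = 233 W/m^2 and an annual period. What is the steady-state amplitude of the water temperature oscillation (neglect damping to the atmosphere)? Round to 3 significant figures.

Areal heat capacity C = ρc_p × D = 4.33×10^6 × 29.5 = 1.28×10^8 J/(m²·K).
Angular frequency ω = 2π / T = 2π / 3.15×10^7 s = 1.99×10^-7 s⁻¹.
Cω = 1.28×10^8 × 1.99×10^-7 = 25.4 W/(m²·K).
Amplitude A = F₀ / (Cω) = 233 / 25.4 = 9.16 K.

9.16 K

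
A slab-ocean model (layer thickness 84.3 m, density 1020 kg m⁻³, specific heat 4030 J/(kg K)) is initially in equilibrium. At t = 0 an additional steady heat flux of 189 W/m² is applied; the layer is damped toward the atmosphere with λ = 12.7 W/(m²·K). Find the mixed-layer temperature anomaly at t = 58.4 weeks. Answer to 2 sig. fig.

Areal heat capacity C = ρ c_p D = 1020 × 4030 × 84.3 = 3.47×10^8 J/(m^2 K).
τ = C / λ = 3.47×10^8 / 12.7 = 2.73×10^7 s.
Equilibrium anomaly ΔT_eq = F / λ = 189 / 12.7 = 14.9 K.
t = 58.4 weeks = 3.53×10^7 s, so t/τ = 1.29.
ΔT(t) = ΔT_eq (1 − e^(−t/τ)) = 14.9 × (1 − e^−1.29) = 10.8 K.

11 K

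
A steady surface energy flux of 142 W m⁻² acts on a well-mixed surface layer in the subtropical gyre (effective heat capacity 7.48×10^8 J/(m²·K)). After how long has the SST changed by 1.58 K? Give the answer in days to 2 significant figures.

96 days

Areal heat capacity C = 7.48×10^8 J/(m²·K) (given).
Time required: Δt = C ΔT / F = 7.48×10^8 × 1.58 / 142 = 8.32×10^6 s.
In days: 8.32×10^6 s / (86400 s/day) = 96.3 days.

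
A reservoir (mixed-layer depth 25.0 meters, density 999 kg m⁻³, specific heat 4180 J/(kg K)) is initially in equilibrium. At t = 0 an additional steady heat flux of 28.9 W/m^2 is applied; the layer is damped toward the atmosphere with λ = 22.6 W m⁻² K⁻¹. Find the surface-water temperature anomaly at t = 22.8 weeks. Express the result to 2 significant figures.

1.2 K

Areal heat capacity C = ρ c_p D = 999 × 4180 × 25.0 = 1.04×10^8 J/(m^2 K).
τ = C / λ = 1.04×10^8 / 22.6 = 4.62×10^6 s.
Equilibrium anomaly ΔT_eq = F / λ = 28.9 / 22.6 = 1.28 K.
t = 22.8 weeks = 1.38×10^7 s, so t/τ = 2.99.
ΔT(t) = ΔT_eq (1 − e^(−t/τ)) = 1.28 × (1 − e^−2.99) = 1.21 K.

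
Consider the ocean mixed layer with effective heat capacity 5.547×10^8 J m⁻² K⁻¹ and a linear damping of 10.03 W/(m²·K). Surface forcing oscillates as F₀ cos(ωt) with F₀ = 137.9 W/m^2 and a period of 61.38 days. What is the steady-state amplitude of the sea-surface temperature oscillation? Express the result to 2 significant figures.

0.21 K

Areal heat capacity C = 5.547×10^8 J m⁻² K⁻¹ (given).
Angular frequency ω = 2π / T = 2π / 5.30×10^6 s = 1.18×10^-6 s⁻¹.
√((Cω)² + λ²) = √((657)² + 10.03²) = 657 W/(m²·K).
Amplitude A = F₀ / √((Cω)²+λ²) = 137.9 / 657 = 0.210 K.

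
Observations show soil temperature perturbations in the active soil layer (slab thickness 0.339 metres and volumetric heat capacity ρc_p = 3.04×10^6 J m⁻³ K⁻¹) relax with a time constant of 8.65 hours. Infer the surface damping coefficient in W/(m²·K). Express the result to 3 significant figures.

Areal heat capacity C = ρc_p × D = 3.04×10^6 × 0.339 = 1.03×10^6 J/(m²·K).
τ = 8.65 hours = 31100 s.
λ = C / τ = 1.03×10^6 / 31100 = 33.1 W/(m²·K).

33.1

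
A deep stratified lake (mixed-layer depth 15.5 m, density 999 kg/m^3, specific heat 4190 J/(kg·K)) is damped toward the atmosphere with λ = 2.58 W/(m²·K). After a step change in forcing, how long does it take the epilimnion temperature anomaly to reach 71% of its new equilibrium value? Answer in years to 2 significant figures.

0.99 years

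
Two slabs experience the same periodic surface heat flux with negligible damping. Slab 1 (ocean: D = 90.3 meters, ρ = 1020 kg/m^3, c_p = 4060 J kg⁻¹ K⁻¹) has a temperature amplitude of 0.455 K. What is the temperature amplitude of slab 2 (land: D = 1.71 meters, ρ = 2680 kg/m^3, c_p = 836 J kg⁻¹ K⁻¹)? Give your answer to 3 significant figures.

44.4 K

C_ocean = 3.74×10^8 J/(m²·K); C_land = 3.83×10^6 J/(m²·K).
A ∝ 1/C ⇒ A_land = A_ocean × C_ocean/C_land = 0.455 × 97.6 = 44.4 K.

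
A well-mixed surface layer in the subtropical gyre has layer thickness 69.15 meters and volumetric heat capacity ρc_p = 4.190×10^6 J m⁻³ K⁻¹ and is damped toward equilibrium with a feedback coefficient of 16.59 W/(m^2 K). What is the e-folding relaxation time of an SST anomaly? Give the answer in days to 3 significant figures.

202 days

Areal heat capacity C = ρc_p × D = 4.190×10^6 × 69.15 = 2.90×10^8 J m⁻² K⁻¹.
Relaxation time τ = C / λ = 2.90×10^8 / 16.59 = 1.75×10^7 s.
In days: 1.75×10^7 s / (86400 s/day) = 202 days.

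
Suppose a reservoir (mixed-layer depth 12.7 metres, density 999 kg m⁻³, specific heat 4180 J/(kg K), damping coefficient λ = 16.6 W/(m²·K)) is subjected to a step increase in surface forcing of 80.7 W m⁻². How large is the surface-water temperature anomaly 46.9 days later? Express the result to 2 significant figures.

3.5 K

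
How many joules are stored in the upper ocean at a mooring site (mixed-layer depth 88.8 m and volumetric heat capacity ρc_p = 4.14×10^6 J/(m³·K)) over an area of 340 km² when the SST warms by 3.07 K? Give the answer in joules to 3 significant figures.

3.84×10^17 J

Areal heat capacity C = ρc_p × D = 4.14×10^6 × 88.8 = 3.68×10^8 J m⁻² K⁻¹.
Heat per unit area: q = C ΔT = 3.68×10^8 × 3.07 = 1.13×10^9 J/m².
Total heat: Q = q × A = 1.13×10^9 × (340 × 10⁶ m²) = 3.84×10^17 J.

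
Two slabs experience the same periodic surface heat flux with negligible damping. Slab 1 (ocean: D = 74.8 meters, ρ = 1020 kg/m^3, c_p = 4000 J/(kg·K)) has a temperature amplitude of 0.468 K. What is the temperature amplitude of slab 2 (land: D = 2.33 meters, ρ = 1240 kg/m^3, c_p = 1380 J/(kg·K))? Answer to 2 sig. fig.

C_ocean = 3.05×10^8 J/(m²·K); C_land = 3.99×10^6 J/(m²·K).
A ∝ 1/C ⇒ A_land = A_ocean × C_ocean/C_land = 0.468 × 76.5 = 35.8 K.

36 K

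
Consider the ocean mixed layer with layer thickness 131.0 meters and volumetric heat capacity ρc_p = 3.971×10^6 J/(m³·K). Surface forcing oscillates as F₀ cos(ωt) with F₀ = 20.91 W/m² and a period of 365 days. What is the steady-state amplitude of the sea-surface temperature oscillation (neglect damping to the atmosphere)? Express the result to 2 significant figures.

0.20 K

Areal heat capacity C = ρc_p × D = 3.971×10^6 × 131.0 = 5.20×10^8 J/(m^2 K).
Angular frequency ω = 2π / T = 2π / 3.15×10^7 s = 1.99×10^-7 s⁻¹.
Cω = 5.20×10^8 × 1.99×10^-7 = 104 W/(m²·K).
Amplitude A = F₀ / (Cω) = 20.91 / 104 = 0.202 K.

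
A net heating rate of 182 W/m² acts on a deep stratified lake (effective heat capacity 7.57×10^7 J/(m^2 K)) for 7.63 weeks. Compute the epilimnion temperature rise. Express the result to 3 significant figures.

Areal heat capacity C = 7.57×10^7 J/(m^2 K) (given).
Net heat input Q = F Δt = 182 × (7.63 weeks × 6.048×10^5 s/week) = 8.40×10^8 J/m².
ΔT = Q / C = 8.40×10^8 / 7.57×10^7 = 11.1 K.

11.1 K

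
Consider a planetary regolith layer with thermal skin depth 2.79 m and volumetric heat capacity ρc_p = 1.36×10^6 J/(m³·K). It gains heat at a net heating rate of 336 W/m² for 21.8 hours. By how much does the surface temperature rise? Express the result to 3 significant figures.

Areal heat capacity C = ρc_p × D = 1.36×10^6 × 2.79 = 3.79×10^6 J/(m^2 K).
Net heat input Q = F Δt = 336 × (21.8 hours × 3600 s/hour) = 2.64×10^7 J/m².
ΔT = Q / C = 2.64×10^7 / 3.79×10^6 = 6.95 K.

6.95 K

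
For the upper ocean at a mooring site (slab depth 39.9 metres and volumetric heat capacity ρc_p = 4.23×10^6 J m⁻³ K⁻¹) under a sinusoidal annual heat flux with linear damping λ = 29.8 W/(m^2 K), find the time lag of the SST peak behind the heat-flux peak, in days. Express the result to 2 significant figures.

49 days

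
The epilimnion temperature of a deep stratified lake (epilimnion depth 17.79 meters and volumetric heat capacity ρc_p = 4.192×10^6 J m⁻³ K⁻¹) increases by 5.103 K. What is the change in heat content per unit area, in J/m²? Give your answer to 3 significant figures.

3.81×10^8

Areal heat capacity C = ρc_p × D = 4.192×10^6 × 17.79 = 7.46×10^7 J/(m²·K).
ΔQ = C ΔT = 7.46×10^7 × 5.103 = 3.81×10^8 J/m².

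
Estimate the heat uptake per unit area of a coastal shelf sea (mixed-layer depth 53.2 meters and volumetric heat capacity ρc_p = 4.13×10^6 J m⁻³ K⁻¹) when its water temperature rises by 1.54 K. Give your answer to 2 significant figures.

3.4×10^8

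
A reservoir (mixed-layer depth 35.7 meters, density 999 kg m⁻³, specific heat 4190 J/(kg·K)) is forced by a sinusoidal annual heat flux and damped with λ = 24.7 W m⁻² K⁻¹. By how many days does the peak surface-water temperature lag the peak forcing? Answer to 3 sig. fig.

Areal heat capacity C = ρ c_p D = 999 × 4190 × 35.7 = 1.49×10^8 J m⁻² K⁻¹.
ω = 2π / 3.15×10^7 s = 1.99×10^-7 s⁻¹.
Phase lag φ = arctan(Cω/λ) = arctan(29.8/24.7) = 0.878 rad.
Time lag = φ / ω = 0.878 / 1.99×10^-7 = 4.41×10^6 s = 51.0 days.

51.0 days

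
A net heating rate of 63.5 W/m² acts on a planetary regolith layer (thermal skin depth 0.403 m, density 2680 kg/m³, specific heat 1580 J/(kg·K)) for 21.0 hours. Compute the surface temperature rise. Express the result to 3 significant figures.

Areal heat capacity C = ρ c_p D = 2680 × 1580 × 0.403 = 1.71×10^6 J m⁻² K⁻¹.
Net heat input Q = F Δt = 63.5 × (21.0 hours × 3600 s/hour) = 4.80×10^6 J/m².
ΔT = Q / C = 4.80×10^6 / 1.71×10^6 = 2.81 K.

2.81 K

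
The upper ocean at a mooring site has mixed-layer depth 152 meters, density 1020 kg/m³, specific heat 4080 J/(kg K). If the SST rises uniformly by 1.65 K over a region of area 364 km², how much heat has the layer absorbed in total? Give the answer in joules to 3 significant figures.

3.80×10^17 J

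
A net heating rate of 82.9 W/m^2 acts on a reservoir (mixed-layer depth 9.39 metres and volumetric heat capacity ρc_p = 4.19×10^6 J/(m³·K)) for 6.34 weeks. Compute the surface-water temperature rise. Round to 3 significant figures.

Areal heat capacity C = ρc_p × D = 4.19×10^6 × 9.39 = 3.93×10^7 J/(m²·K).
Net heat input Q = F Δt = 82.9 × (6.34 weeks × 6.048×10^5 s/week) = 3.18×10^8 J/m².
ΔT = Q / C = 3.18×10^8 / 3.93×10^7 = 8.08 K.

8.08 K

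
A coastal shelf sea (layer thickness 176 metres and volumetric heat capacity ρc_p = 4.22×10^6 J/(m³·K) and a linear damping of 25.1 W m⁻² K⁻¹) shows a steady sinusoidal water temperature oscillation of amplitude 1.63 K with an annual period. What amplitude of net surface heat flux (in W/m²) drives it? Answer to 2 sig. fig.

240

Areal heat capacity C = ρc_p × D = 4.22×10^6 × 176 = 7.43×10^8 J/(m^2 K).
ω = 2π / 3.15×10^7 s = 1.99×10^-7 s⁻¹.
√((Cω)² + λ²) = √((148)² + 25.1²) = 150 W/(m²·K).
F₀ = A × √((Cω)²+λ²) = 1.63 × 150 = 245 W/m².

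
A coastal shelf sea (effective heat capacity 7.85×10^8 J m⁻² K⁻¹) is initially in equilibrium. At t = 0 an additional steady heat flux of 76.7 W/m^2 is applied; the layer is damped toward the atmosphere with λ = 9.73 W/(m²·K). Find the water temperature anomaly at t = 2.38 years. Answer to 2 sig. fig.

4.8 K

Areal heat capacity C = 7.85×10^8 J m⁻² K⁻¹ (given).
τ = C / λ = 7.85×10^8 / 9.73 = 8.07×10^7 s.
Equilibrium anomaly ΔT_eq = F / λ = 76.7 / 9.73 = 7.88 K.
t = 2.38 years = 7.51×10^7 s, so t/τ = 0.931.
ΔT(t) = ΔT_eq (1 − e^(−t/τ)) = 7.88 × (1 − e^−0.931) = 4.78 K.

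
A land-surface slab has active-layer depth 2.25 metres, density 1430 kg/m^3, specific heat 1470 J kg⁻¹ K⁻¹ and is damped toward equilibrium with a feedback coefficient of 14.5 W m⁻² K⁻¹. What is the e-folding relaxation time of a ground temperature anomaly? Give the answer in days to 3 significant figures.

Areal heat capacity C = ρ c_p D = 1430 × 1470 × 2.25 = 4.73×10^6 J m⁻² K⁻¹.
Relaxation time τ = C / λ = 4.73×10^6 / 14.5 = 3.26×10^5 s.
In days: 3.26×10^5 s / (86400 s/day) = 3.78 days.

3.78 days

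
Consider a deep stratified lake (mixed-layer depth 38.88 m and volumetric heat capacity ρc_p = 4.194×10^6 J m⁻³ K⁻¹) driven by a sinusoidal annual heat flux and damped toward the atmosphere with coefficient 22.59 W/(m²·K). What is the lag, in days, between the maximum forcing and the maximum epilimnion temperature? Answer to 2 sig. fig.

56 days

Areal heat capacity C = ρc_p × D = 4.194×10^6 × 38.88 = 1.63×10^8 J m⁻² K⁻¹.
ω = 2π / 3.15×10^7 s = 1.99×10^-7 s⁻¹.
Phase lag φ = arctan(Cω/λ) = arctan(32.5/22.59) = 0.963 rad.
Time lag = φ / ω = 0.963 / 1.99×10^-7 = 4.83×10^6 s = 56.0 days.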